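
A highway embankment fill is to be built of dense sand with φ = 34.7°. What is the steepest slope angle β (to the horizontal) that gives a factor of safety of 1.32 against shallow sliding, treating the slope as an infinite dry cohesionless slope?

For an infinite dry cohesionless slope FS = tanφ/tanβ, so tanβ = tanφ / FS.
tanβ = tan34.7° / 1.32 = 0.6924 / 1.32 = 0.5246
β = arctan(0.5246) = 27.68°

β = 27.7°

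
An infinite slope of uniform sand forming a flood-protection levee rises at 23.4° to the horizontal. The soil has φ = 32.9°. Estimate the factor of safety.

FS = 1.49

For a dry cohesionless infinite slope the factor of safety is FS = tanφ / tanβ.
FS = tan32.9° / tan23.4° = 0.6469 / 0.4327 = 1.495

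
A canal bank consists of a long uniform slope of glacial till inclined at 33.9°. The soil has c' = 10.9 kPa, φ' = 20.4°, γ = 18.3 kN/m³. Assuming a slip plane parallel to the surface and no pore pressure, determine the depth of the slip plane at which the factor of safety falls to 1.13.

z = 2.23 m

Setting FS = 1.13 in FS = [c' + γz cos²β tanφ'] / [γz sinβ cosβ] and solving for z:
z = c' / [γ cosβ (FS·sinβ − cosβ·tanφ')]
  = 10.9 / [18.3·cos33.9°·(1.13·sin33.9° − cos33.9°·tan20.4°)]
  = 10.9 / [18.3·0.8300·(1.13·0.5577 − 0.8300·0.3719)]
  = 10.9 / 4.8844 = 2.232 m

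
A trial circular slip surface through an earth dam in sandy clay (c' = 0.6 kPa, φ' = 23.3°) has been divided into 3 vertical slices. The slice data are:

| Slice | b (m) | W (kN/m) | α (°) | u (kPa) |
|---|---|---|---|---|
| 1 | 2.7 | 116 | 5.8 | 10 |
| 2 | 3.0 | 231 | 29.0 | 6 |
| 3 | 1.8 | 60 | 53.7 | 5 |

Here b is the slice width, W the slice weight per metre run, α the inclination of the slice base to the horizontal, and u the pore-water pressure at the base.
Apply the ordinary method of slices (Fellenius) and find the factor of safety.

FS = 0.76

Ordinary method of slices: FS = Σ[c'·Δl_i + (W_i cosα_i − u_i·Δl_i)·tanφ'] / Σ W_i sinα_i, with Δl_i = b_i / cosα_i.
Slice 1: Δl = 2.7/cos5.8° = 2.714 m; N'_1 = 116·cos5.8° − 10·2.714 = 88.3; c'Δl = 1.63; W sinα = 11.7
Slice 2: Δl = 3.0/cos29.0° = 3.430 m; N'_2 = 231·cos29.0° − 6·3.430 = 181.5; c'Δl = 2.06; W sinα = 112.0
Slice 3: Δl = 1.8/cos53.7° = 3.040 m; N'_3 = 60·cos53.7° − 5·3.040 = 20.3; c'Δl = 1.82; W sinα = 48.4
Σc'Δl = 5.5 kN/m; ΣN' = 290.0 kN/m; ΣW sinα = 172.1 kN/m
Resisting = 5.5 + 290.0·tan23.3° = 5.5 + 124.9 = 130.4 kN/m
FS = 130.4 / 172.1 = 0.758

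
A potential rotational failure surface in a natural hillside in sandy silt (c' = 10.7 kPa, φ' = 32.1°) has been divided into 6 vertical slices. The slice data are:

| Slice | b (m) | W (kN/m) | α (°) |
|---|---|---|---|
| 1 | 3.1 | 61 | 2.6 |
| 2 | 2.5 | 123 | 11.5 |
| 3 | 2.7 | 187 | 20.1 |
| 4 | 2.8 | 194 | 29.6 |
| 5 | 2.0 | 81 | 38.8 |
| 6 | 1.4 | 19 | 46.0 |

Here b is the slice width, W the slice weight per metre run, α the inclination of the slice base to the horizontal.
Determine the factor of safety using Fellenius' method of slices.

FS = 2.19

Ordinary method of slices: FS = Σ[c'·Δl_i + (W_i cosα_i)·tanφ'] / Σ W_i sinα_i, with Δl_i = b_i / cosα_i.
Slice 1: Δl = 3.1/cos2.6° = 3.103 m; N'_1 = 61·cos2.6° = 60.9; c'Δl = 33.20; W sinα = 2.8
Slice 2: Δl = 2.5/cos11.5° = 2.551 m; N'_2 = 123·cos11.5° = 120.5; c'Δl = 27.30; W sinα = 24.5
Slice 3: Δl = 2.7/cos20.1° = 2.875 m; N'_3 = 187·cos20.1° = 175.6; c'Δl = 30.76; W sinα = 64.3
Slice 4: Δl = 2.8/cos29.6° = 3.220 m; N'_4 = 194·cos29.6° = 168.7; c'Δl = 34.46; W sinα = 95.8
Slice 5: Δl = 2.0/cos38.8° = 2.566 m; N'_5 = 81·cos38.8° = 63.1; c'Δl = 27.46; W sinα = 50.8
Slice 6: Δl = 1.4/cos46.0° = 2.015 m; N'_6 = 19·cos46.0° = 13.2; c'Δl = 21.56; W sinα = 13.7
Σc'Δl = 174.7 kN/m; ΣN' = 602.1 kN/m; ΣW sinα = 251.8 kN/m
Resisting = 174.7 + 602.1·tan32.1° = 174.7 + 377.7 = 552.4 kN/m
FS = 552.4 / 251.8 = 2.194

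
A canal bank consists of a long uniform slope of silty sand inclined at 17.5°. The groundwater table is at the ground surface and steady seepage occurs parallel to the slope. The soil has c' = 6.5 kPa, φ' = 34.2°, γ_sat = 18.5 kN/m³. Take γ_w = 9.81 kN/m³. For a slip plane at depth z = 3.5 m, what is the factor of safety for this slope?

With seepage parallel to the slope and the water table at the surface, the effective normal stress on the slip plane uses the buoyant unit weight γ' = γ_sat − γ_w while the driving shear stress uses γ_sat:
FS = [c' + γ' z cos²β tanφ'] / [γ_sat z sinβ cosβ]
γ' = 18.5 − 9.81 = 8.69 kN/m³
Numerator = 6.5 + 8.69·3.5·cos²17.5°·tan34.2° = 6.5 + 8.69·3.5·0.9096·0.6796 = 25.301 kPa
Denominator = 18.5·3.5·sin17.5°·cos17.5° = 18.5·3.5·0.3007·0.9537 = 18.570 kPa
FS = 25.301 / 18.570 = 1.362

FS = 1.36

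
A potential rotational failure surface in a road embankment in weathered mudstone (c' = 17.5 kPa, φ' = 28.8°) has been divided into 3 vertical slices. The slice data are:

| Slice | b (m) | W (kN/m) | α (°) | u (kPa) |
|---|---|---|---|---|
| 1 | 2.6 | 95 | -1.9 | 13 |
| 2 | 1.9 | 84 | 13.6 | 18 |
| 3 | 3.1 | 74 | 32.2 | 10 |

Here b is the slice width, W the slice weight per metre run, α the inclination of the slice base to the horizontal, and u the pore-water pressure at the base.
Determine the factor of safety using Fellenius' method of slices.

Ordinary method of slices: FS = Σ[c'·Δl_i + (W_i cosα_i − u_i·Δl_i)·tanφ'] / Σ W_i sinα_i, with Δl_i = b_i / cosα_i.
Slice 1: Δl = 2.6/cos(-1.9°) = 2.601 m; N'_1 = 95·cos(-1.9°) − 13·2.601 = 61.1; c'Δl = 45.53; W sinα = -3.1
Slice 2: Δl = 1.9/cos13.6° = 1.955 m; N'_2 = 84·cos13.6° − 18·1.955 = 46.5; c'Δl = 34.21; W sinα = 19.8
Slice 3: Δl = 3.1/cos32.2° = 3.663 m; N'_3 = 74·cos32.2° − 10·3.663 = 26.0; c'Δl = 64.11; W sinα = 39.4
Σc'Δl = 143.8 kN/m; ΣN' = 133.6 kN/m; ΣW sinα = 56.0 kN/m
Resisting = 143.8 + 133.6·tan28.8° = 143.8 + 73.4 = 217.3 kN/m
FS = 217.3 / 56.0 = 3.878

FS = 3.88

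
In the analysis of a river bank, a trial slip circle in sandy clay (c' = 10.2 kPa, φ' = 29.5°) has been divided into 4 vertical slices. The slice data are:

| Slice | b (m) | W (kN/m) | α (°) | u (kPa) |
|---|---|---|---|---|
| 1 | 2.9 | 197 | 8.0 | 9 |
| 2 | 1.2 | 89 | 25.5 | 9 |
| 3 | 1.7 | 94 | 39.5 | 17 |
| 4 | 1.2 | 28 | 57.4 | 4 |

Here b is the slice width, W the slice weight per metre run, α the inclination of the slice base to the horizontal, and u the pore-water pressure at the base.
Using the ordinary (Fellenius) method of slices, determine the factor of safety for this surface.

FS = 1.65

Ordinary method of slices: FS = Σ[c'·Δl_i + (W_i cosα_i − u_i·Δl_i)·tanφ'] / Σ W_i sinα_i, with Δl_i = b_i / cosα_i.
Slice 1: Δl = 2.9/cos8.0° = 2.928 m; N'_1 = 197·cos8.0° − 9·2.928 = 168.7; c'Δl = 29.87; W sinα = 27.4
Slice 2: Δl = 1.2/cos25.5° = 1.330 m; N'_2 = 89·cos25.5° − 9·1.330 = 68.4; c'Δl = 13.56; W sinα = 38.3
Slice 3: Δl = 1.7/cos39.5° = 2.203 m; N'_3 = 94·cos39.5° − 17·2.203 = 35.1; c'Δl = 22.47; W sinα = 59.8
Slice 4: Δl = 1.2/cos57.4° = 2.227 m; N'_4 = 28·cos57.4° − 4·2.227 = 6.2; c'Δl = 22.72; W sinα = 23.6
Σc'Δl = 88.6 kN/m; ΣN' = 278.3 kN/m; ΣW sinα = 149.1 kN/m
Resisting = 88.6 + 278.3·tan29.5° = 88.6 + 157.5 = 246.1 kN/m
FS = 246.1 / 149.1 = 1.650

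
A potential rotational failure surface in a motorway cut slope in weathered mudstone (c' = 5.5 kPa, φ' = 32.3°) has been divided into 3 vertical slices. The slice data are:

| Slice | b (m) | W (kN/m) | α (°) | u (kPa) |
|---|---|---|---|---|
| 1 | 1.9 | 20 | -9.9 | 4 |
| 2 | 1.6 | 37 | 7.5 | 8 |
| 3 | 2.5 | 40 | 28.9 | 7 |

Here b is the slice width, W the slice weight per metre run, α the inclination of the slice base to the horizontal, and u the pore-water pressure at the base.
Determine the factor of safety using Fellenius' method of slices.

Ordinary method of slices: FS = Σ[c'·Δl_i + (W_i cosα_i − u_i·Δl_i)·tanφ'] / Σ W_i sinα_i, with Δl_i = b_i / cosα_i.
Slice 1: Δl = 1.9/cos(-9.9°) = 1.929 m; N'_1 = 20·cos(-9.9°) − 4·1.929 = 12.0; c'Δl = 10.61; W sinα = -3.4
Slice 2: Δl = 1.6/cos7.5° = 1.614 m; N'_2 = 37·cos7.5° − 8·1.614 = 23.8; c'Δl = 8.88; W sinα = 4.8
Slice 3: Δl = 2.5/cos28.9° = 2.856 m; N'_3 = 40·cos28.9° − 7·2.856 = 15.0; c'Δl = 15.71; W sinα = 19.3
Σc'Δl = 35.2 kN/m; ΣN' = 50.8 kN/m; ΣW sinα = 20.7 kN/m
Resisting = 35.2 + 50.8·tan32.3° = 35.2 + 32.1 = 67.3 kN/m
FS = 67.3 / 20.7 = 3.248

FS = 3.25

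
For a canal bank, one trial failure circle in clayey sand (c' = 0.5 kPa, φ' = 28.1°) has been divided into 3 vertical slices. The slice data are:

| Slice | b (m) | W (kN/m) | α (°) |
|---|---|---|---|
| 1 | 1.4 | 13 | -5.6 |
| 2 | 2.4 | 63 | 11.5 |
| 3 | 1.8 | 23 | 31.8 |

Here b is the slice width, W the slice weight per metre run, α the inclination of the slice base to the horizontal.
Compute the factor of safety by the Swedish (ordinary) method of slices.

FS = 2.28

Ordinary method of slices: FS = Σ[c'·Δl_i + (W_i cosα_i)·tanφ'] / Σ W_i sinα_i, with Δl_i = b_i / cosα_i.
Slice 1: Δl = 1.4/cos(-5.6°) = 1.407 m; N'_1 = 13·cos(-5.6°) = 12.9; c'Δl = 0.70; W sinα = -1.3
Slice 2: Δl = 2.4/cos11.5° = 2.449 m; N'_2 = 63·cos11.5° = 61.7; c'Δl = 1.22; W sinα = 12.6
Slice 3: Δl = 1.8/cos31.8° = 2.118 m; N'_3 = 23·cos31.8° = 19.5; c'Δl = 1.06; W sinα = 12.1
Σc'Δl = 3.0 kN/m; ΣN' = 94.2 kN/m; ΣW sinα = 23.4 kN/m
Resisting = 3.0 + 94.2·tan28.1° = 3.0 + 50.3 = 53.3 kN/m
FS = 53.3 / 23.4 = 2.276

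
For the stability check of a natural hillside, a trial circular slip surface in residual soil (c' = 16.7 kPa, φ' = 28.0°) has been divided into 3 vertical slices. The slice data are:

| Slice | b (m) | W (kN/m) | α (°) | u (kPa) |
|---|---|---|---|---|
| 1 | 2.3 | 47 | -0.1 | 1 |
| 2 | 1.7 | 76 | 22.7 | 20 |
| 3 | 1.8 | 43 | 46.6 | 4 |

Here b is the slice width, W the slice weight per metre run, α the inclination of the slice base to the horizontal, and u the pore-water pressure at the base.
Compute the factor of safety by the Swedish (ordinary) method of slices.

FS = 2.72

Ordinary method of slices: FS = Σ[c'·Δl_i + (W_i cosα_i − u_i·Δl_i)·tanφ'] / Σ W_i sinα_i, with Δl_i = b_i / cosα_i.
Slice 1: Δl = 2.3/cos(-0.1°) = 2.300 m; N'_1 = 47·cos(-0.1°) − 1·2.300 = 44.7; c'Δl = 38.41; W sinα = -0.1
Slice 2: Δl = 1.7/cos22.7° = 1.843 m; N'_2 = 76·cos22.7° − 20·1.843 = 33.3; c'Δl = 30.77; W sinα = 29.3
Slice 3: Δl = 1.8/cos46.6° = 2.620 m; N'_3 = 43·cos46.6° − 4·2.620 = 19.1; c'Δl = 43.75; W sinα = 31.2
Σc'Δl = 112.9 kN/m; ΣN' = 97.0 kN/m; ΣW sinα = 60.5 kN/m
Resisting = 112.9 + 97.0·tan28.0° = 112.9 + 51.6 = 164.5 kN/m
FS = 164.5 / 60.5 = 2.720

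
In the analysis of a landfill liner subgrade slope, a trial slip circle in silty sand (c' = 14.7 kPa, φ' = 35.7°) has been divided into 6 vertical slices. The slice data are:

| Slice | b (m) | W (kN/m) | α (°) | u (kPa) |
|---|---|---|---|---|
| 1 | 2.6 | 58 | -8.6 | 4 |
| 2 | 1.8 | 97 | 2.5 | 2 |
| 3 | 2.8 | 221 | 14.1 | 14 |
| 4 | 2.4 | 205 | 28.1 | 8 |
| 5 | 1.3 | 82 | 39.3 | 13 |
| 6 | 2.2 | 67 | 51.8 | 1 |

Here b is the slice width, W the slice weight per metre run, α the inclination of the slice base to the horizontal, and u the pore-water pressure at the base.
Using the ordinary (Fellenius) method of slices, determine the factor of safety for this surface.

FS = 2.48

Ordinary method of slices: FS = Σ[c'·Δl_i + (W_i cosα_i − u_i·Δl_i)·tanφ'] / Σ W_i sinα_i, with Δl_i = b_i / cosα_i.
Slice 1: Δl = 2.6/cos(-8.6°) = 2.630 m; N'_1 = 58·cos(-8.6°) − 4·2.630 = 46.8; c'Δl = 38.65; W sinα = -8.7
Slice 2: Δl = 1.8/cos2.5° = 1.802 m; N'_2 = 97·cos2.5° − 2·1.802 = 93.3; c'Δl = 26.49; W sinα = 4.2
Slice 3: Δl = 2.8/cos14.1° = 2.887 m; N'_3 = 221·cos14.1° − 14·2.887 = 173.9; c'Δl = 42.44; W sinα = 53.8
Slice 4: Δl = 2.4/cos28.1° = 2.721 m; N'_4 = 205·cos28.1° − 8·2.721 = 159.1; c'Δl = 39.99; W sinα = 96.6
Slice 5: Δl = 1.3/cos39.3° = 1.680 m; N'_5 = 82·cos39.3° − 13·1.680 = 41.6; c'Δl = 24.70; W sinα = 51.9
Slice 6: Δl = 2.2/cos51.8° = 3.558 m; N'_6 = 67·cos51.8° − 1·3.558 = 37.9; c'Δl = 52.30; W sinα = 52.7
Σc'Δl = 224.6 kN/m; ΣN' = 552.6 kN/m; ΣW sinα = 250.5 kN/m
Resisting = 224.6 + 552.6·tan35.7° = 224.6 + 397.1 = 621.7 kN/m
FS = 621.7 / 250.5 = 2.481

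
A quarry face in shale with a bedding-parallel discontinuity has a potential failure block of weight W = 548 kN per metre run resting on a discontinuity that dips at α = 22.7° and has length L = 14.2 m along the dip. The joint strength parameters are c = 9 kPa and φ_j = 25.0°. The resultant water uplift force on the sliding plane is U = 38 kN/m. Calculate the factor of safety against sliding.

FS = 1.64

Resolving the block weight along and normal to the plane and applying the Mohr–Coulomb strength on the joint:
N' = W cosα − U = 548·cos22.7° − 38 = 467.6 kN/m
Driving force T = W sinα = 548·sin22.7° = 211.5 kN/m
Resisting force R = c·L + N'·tanφ_j = 9·14.2 + 467.6·tan25.0° = 127.8 + 218.0 = 345.8 kN/m
FS = R / T = 345.8 / 211.5 = 1.635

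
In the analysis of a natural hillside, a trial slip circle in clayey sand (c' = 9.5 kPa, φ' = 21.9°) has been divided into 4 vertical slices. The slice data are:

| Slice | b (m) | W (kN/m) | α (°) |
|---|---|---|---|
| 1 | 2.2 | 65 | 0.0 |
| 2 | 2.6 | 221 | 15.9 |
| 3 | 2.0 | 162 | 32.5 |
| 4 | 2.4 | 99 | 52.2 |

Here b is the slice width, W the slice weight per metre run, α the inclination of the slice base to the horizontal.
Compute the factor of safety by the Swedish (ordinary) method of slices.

FS = 1.32

Ordinary method of slices: FS = Σ[c'·Δl_i + (W_i cosα_i)·tanφ'] / Σ W_i sinα_i, with Δl_i = b_i / cosα_i.
Slice 1: Δl = 2.2/cos0.0° = 2.200 m; N'_1 = 65·cos0.0° = 65.0; c'Δl = 20.90; W sinα = 0.0
Slice 2: Δl = 2.6/cos15.9° = 2.703 m; N'_2 = 221·cos15.9° = 212.5; c'Δl = 25.68; W sinα = 60.5
Slice 3: Δl = 2.0/cos32.5° = 2.371 m; N'_3 = 162·cos32.5° = 136.6; c'Δl = 22.53; W sinα = 87.0
Slice 4: Δl = 2.4/cos52.2° = 3.916 m; N'_4 = 99·cos52.2° = 60.7; c'Δl = 37.20; W sinα = 78.2
Σc'Δl = 106.3 kN/m; ΣN' = 474.9 kN/m; ΣW sinα = 225.8 kN/m
Resisting = 106.3 + 474.9·tan21.9° = 106.3 + 190.9 = 297.2 kN/m
FS = 297.2 / 225.8 = 1.316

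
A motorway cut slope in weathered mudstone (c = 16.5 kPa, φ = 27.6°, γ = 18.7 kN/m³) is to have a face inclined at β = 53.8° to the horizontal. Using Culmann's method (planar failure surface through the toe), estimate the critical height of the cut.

H_c = 24.57 m

Culmann's analysis gives the critical failure plane at α_cr = (β + φ)/2 = (53.8 + 27.6)/2 = 40.7°, and the critical height
H_c = (4c/γ) · sinβ cosφ / [1 − cos(β − φ)]
    = (4·16.5/18.7) · sin53.8°·cos27.6° / [1 − cos(26.2°)]
    = 3.529 · 0.8070·0.8862 / [1 − 0.8973]
    = 3.529 · 0.7151 / 0.1027
    = 24.57 m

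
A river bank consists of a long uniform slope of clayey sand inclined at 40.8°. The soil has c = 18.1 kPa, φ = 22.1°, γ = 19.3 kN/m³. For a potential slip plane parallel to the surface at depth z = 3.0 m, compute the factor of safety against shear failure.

For an infinite slope with a slip plane parallel to the surface (no pore pressure): FS = [c + γz cos²β tanφ] / [γz sinβ cosβ].
γz = 19.3·3.0 = 57.90 kN/m²
Numerator = 18.1 + 57.90·cos²40.8°·tan22.1° = 18.1 + 57.90·0.5730·0.4061 = 31.573 kPa
Denominator = 57.90·sin40.8°·cos40.8° = 57.90·0.6534·0.7570 = 28.639 kPa
FS = 31.573 / 28.639 = 1.102

FS = 1.10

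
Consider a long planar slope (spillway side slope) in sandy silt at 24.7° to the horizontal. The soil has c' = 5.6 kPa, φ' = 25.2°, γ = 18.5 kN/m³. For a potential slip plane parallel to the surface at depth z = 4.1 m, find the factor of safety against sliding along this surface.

For an infinite slope with a slip plane parallel to the surface (no pore pressure): FS = [c' + γz cos²β tanφ'] / [γz sinβ cosβ].
γz = 18.5·4.1 = 75.85 kN/m²
Numerator = 5.6 + 75.85·cos²24.7°·tan25.2° = 5.6 + 75.85·0.8254·0.4706 = 35.060 kPa
Denominator = 75.85·sin24.7°·cos24.7° = 75.85·0.4179·0.9085 = 28.795 kPa
FS = 35.060 / 28.795 = 1.218

FS = 1.22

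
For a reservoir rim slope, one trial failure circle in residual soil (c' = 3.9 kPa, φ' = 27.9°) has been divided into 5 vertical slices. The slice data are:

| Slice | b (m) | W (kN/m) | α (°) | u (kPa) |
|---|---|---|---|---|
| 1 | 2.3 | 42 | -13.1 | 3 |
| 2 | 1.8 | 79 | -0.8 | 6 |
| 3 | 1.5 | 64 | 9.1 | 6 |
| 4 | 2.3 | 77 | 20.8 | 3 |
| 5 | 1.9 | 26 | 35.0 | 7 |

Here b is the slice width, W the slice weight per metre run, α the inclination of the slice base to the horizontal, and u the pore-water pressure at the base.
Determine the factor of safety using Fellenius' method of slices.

Ordinary method of slices: FS = Σ[c'·Δl_i + (W_i cosα_i − u_i·Δl_i)·tanφ'] / Σ W_i sinα_i, with Δl_i = b_i / cosα_i.
Slice 1: Δl = 2.3/cos(-13.1°) = 2.361 m; N'_1 = 42·cos(-13.1°) − 3·2.361 = 33.8; c'Δl = 9.21; W sinα = -9.5
Slice 2: Δl = 1.8/cos(-0.8°) = 1.800 m; N'_2 = 79·cos(-0.8°) − 6·1.800 = 68.2; c'Δl = 7.02; W sinα = -1.1
Slice 3: Δl = 1.5/cos9.1° = 1.519 m; N'_3 = 64·cos9.1° − 6·1.519 = 54.1; c'Δl = 5.92; W sinα = 10.1
Slice 4: Δl = 2.3/cos20.8° = 2.460 m; N'_4 = 77·cos20.8° − 3·2.460 = 64.6; c'Δl = 9.60; W sinα = 27.3
Slice 5: Δl = 1.9/cos35.0° = 2.319 m; N'_5 = 26·cos35.0° − 7·2.319 = 5.1; c'Δl = 9.05; W sinα = 14.9
Σc'Δl = 40.8 kN/m; ΣN' = 225.8 kN/m; ΣW sinα = 41.8 kN/m
Resisting = 40.8 + 225.8·tan27.9° = 40.8 + 119.5 = 160.3 kN/m
FS = 160.3 / 41.8 = 3.840

FS = 3.84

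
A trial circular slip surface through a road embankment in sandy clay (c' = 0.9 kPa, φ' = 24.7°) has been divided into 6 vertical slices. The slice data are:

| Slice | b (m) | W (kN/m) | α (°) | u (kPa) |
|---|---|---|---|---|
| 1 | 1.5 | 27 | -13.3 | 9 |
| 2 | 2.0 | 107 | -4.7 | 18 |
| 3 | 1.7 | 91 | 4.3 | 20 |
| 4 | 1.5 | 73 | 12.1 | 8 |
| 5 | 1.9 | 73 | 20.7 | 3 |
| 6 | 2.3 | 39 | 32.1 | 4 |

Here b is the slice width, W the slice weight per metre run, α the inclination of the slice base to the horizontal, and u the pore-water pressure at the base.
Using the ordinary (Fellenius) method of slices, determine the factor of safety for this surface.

FS = 2.62

Ordinary method of slices: FS = Σ[c'·Δl_i + (W_i cosα_i − u_i·Δl_i)·tanφ'] / Σ W_i sinα_i, with Δl_i = b_i / cosα_i.
Slice 1: Δl = 1.5/cos(-13.3°) = 1.541 m; N'_1 = 27·cos(-13.3°) − 9·1.541 = 12.4; c'Δl = 1.39; W sinα = -6.2
Slice 2: Δl = 2.0/cos(-4.7°) = 2.007 m; N'_2 = 107·cos(-4.7°) − 18·2.007 = 70.5; c'Δl = 1.81; W sinα = -8.8
Slice 3: Δl = 1.7/cos4.3° = 1.705 m; N'_3 = 91·cos4.3° − 20·1.705 = 56.6; c'Δl = 1.53; W sinα = 6.8
Slice 4: Δl = 1.5/cos12.1° = 1.534 m; N'_4 = 73·cos12.1° − 8·1.534 = 59.1; c'Δl = 1.38; W sinα = 15.3
Slice 5: Δl = 1.9/cos20.7° = 2.031 m; N'_5 = 73·cos20.7° − 3·2.031 = 62.2; c'Δl = 1.83; W sinα = 25.8
Slice 6: Δl = 2.3/cos32.1° = 2.715 m; N'_6 = 39·cos32.1° − 4·2.715 = 22.2; c'Δl = 2.44; W sinα = 20.7
Σc'Δl = 10.4 kN/m; ΣN' = 283.0 kN/m; ΣW sinα = 53.7 kN/m
Resisting = 10.4 + 283.0·tan24.7° = 10.4 + 130.2 = 140.6 kN/m
FS = 140.6 / 53.7 = 2.619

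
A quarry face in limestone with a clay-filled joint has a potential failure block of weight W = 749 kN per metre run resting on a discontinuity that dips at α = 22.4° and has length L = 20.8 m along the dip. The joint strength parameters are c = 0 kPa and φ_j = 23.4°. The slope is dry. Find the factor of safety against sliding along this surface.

Resolving the block weight along and normal to the plane and applying the Mohr–Coulomb strength on the joint:
N' = W cosα = 749·cos22.4° = 692.5 kN/m
Driving force T = W sinα = 749·sin22.4° = 285.4 kN/m
Resisting force R = c·L + N'·tanφ_j = 0·20.8 + 692.5·tan23.4° = 0.0 + 299.7 = 299.7 kN/m
FS = R / T = 299.7 / 285.4 = 1.050

FS = 1.05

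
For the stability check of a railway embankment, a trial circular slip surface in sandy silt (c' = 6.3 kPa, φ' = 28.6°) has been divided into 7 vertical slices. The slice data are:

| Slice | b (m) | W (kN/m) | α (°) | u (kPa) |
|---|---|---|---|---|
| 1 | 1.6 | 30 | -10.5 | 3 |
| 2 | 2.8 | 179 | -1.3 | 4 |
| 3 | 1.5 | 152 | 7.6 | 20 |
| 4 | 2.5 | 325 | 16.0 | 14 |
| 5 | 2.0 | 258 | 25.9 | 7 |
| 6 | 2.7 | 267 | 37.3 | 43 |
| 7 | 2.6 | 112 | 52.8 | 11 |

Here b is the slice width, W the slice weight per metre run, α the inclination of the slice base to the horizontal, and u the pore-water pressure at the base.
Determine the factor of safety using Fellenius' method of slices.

FS = 1.30

Ordinary method of slices: FS = Σ[c'·Δl_i + (W_i cosα_i − u_i·Δl_i)·tanφ'] / Σ W_i sinα_i, with Δl_i = b_i / cosα_i.
Slice 1: Δl = 1.6/cos(-10.5°) = 1.627 m; N'_1 = 30·cos(-10.5°) − 3·1.627 = 24.6; c'Δl = 10.25; W sinα = -5.5
Slice 2: Δl = 2.8/cos(-1.3°) = 2.801 m; N'_2 = 179·cos(-1.3°) − 4·2.801 = 167.8; c'Δl = 17.64; W sinα = -4.1
Slice 3: Δl = 1.5/cos7.6° = 1.513 m; N'_3 = 152·cos7.6° − 20·1.513 = 120.4; c'Δl = 9.53; W sinα = 20.1
Slice 4: Δl = 2.5/cos16.0° = 2.601 m; N'_4 = 325·cos16.0° − 14·2.601 = 276.0; c'Δl = 16.38; W sinα = 89.6
Slice 5: Δl = 2.0/cos25.9° = 2.223 m; N'_5 = 258·cos25.9° − 7·2.223 = 216.5; c'Δl = 14.01; W sinα = 112.7
Slice 6: Δl = 2.7/cos37.3° = 3.394 m; N'_6 = 267·cos37.3° − 43·3.394 = 66.4; c'Δl = 21.38; W sinα = 161.8
Slice 7: Δl = 2.6/cos52.8° = 4.300 m; N'_7 = 112·cos52.8° − 11·4.300 = 20.4; c'Δl = 27.09; W sinα = 89.2
Σc'Δl = 116.3 kN/m; ΣN' = 892.1 kN/m; ΣW sinα = 463.9 kN/m
Resisting = 116.3 + 892.1·tan28.6° = 116.3 + 486.4 = 602.7 kN/m
FS = 602.7 / 463.9 = 1.299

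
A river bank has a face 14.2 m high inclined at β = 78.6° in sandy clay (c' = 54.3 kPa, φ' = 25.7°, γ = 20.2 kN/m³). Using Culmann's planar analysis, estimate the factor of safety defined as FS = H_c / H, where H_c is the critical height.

FS = 1.69

H_c = (4c'/γ) · sinβ cosφ' / [1 − cos(β − φ')]
    = (4·54.3/20.2) · sin78.6°·cos25.7° / [1 − cos52.9°]
    = 10.752 · 0.8833 / 0.3968 = 23.94 m
FS = H_c / H = 23.94 / 14.2 = 1.686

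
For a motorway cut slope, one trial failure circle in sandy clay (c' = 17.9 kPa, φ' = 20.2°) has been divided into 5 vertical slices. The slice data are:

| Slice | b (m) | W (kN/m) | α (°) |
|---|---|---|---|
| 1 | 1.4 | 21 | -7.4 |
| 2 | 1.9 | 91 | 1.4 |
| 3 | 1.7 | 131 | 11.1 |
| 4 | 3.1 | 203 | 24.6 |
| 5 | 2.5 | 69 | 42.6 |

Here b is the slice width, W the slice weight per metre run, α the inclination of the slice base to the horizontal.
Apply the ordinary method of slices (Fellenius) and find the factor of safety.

FS = 2.48

Ordinary method of slices: FS = Σ[c'·Δl_i + (W_i cosα_i)·tanφ'] / Σ W_i sinα_i, with Δl_i = b_i / cosα_i.
Slice 1: Δl = 1.4/cos(-7.4°) = 1.412 m; N'_1 = 21·cos(-7.4°) = 20.8; c'Δl = 25.27; W sinα = -2.7
Slice 2: Δl = 1.9/cos1.4° = 1.901 m; N'_2 = 91·cos1.4° = 91.0; c'Δl = 34.02; W sinα = 2.2
Slice 3: Δl = 1.7/cos11.1° = 1.732 m; N'_3 = 131·cos11.1° = 128.5; c'Δl = 31.01; W sinα = 25.2
Slice 4: Δl = 3.1/cos24.6° = 3.409 m; N'_4 = 203·cos24.6° = 184.6; c'Δl = 61.03; W sinα = 84.5
Slice 5: Δl = 2.5/cos42.6° = 3.396 m; N'_5 = 69·cos42.6° = 50.8; c'Δl = 60.79; W sinα = 46.7
Σc'Δl = 212.1 kN/m; ΣN' = 475.7 kN/m; ΣW sinα = 155.9 kN/m
Resisting = 212.1 + 475.7·tan20.2° = 212.1 + 175.0 = 387.2 kN/m
FS = 387.2 / 155.9 = 2.483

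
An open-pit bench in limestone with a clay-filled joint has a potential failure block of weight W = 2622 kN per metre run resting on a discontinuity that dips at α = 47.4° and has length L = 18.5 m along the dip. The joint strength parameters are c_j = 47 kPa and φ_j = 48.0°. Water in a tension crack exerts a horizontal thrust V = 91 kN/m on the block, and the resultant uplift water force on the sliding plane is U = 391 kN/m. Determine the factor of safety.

FS = 1.17

Resolving the block weight along and normal to the plane and applying the Mohr–Coulomb strength on the joint:
N' = W cosα − U − V sinα = 2622·cos47.4° − 391 − 91·sin47.4° = 1316.8 kN/m
Driving force T = W sinα + V cosα = 2622·sin47.4° + 91·cos47.4° = 1991.6 kN/m
Resisting force R = c_j·L + N'·tanφ_j = 47·18.5 + 1316.8·tan48.0° = 869.5 + 1462.4 = 2331.9 kN/m
FS = R / T = 2331.9 / 1991.6 = 1.171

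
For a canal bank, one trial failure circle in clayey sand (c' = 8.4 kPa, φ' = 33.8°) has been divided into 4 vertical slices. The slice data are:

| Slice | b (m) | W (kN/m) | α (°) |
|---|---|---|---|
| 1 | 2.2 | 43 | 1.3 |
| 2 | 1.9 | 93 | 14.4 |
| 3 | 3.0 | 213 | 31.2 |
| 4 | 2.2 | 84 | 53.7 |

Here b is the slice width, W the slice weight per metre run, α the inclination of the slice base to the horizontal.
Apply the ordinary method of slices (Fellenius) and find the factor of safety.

Ordinary method of slices: FS = Σ[c'·Δl_i + (W_i cosα_i)·tanφ'] / Σ W_i sinα_i, with Δl_i = b_i / cosα_i.
Slice 1: Δl = 2.2/cos1.3° = 2.201 m; N'_1 = 43·cos1.3° = 43.0; c'Δl = 18.48; W sinα = 1.0
Slice 2: Δl = 1.9/cos14.4° = 1.962 m; N'_2 = 93·cos14.4° = 90.1; c'Δl = 16.48; W sinα = 23.1
Slice 3: Δl = 3.0/cos31.2° = 3.507 m; N'_3 = 213·cos31.2° = 182.2; c'Δl = 29.46; W sinα = 110.3
Slice 4: Δl = 2.2/cos53.7° = 3.716 m; N'_4 = 84·cos53.7° = 49.7; c'Δl = 31.22; W sinα = 67.7
Σc'Δl = 95.6 kN/m; ΣN' = 365.0 kN/m; ΣW sinα = 202.1 kN/m
Resisting = 95.6 + 365.0·tan33.8° = 95.6 + 244.3 = 340.0 kN/m
FS = 340.0 / 202.1 = 1.682

FS = 1.68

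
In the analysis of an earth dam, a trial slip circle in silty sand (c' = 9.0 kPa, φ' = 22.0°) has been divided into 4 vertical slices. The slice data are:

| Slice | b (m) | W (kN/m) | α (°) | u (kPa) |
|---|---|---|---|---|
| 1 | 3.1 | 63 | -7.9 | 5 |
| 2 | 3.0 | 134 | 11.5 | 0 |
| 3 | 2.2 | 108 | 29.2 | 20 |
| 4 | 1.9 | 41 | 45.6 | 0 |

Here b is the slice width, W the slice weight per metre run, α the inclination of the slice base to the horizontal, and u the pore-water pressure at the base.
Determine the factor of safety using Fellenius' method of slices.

FS = 2.04

Ordinary method of slices: FS = Σ[c'·Δl_i + (W_i cosα_i − u_i·Δl_i)·tanφ'] / Σ W_i sinα_i, with Δl_i = b_i / cosα_i.
Slice 1: Δl = 3.1/cos(-7.9°) = 3.130 m; N'_1 = 63·cos(-7.9°) − 5·3.130 = 46.8; c'Δl = 28.17; W sinα = -8.7
Slice 2: Δl = 3.0/cos11.5° = 3.061 m; N'_2 = 134·cos11.5° − 0·3.061 = 131.3; c'Δl = 27.55; W sinα = 26.7
Slice 3: Δl = 2.2/cos29.2° = 2.520 m; N'_3 = 108·cos29.2° − 20·2.520 = 43.9; c'Δl = 22.68; W sinα = 52.7
Slice 4: Δl = 1.9/cos45.6° = 2.716 m; N'_4 = 41·cos45.6° − 0·2.716 = 28.7; c'Δl = 24.44; W sinα = 29.3
Σc'Δl = 102.8 kN/m; ΣN' = 250.6 kN/m; ΣW sinα = 100.0 kN/m
Resisting = 102.8 + 250.6·tan22.0° = 102.8 + 101.3 = 204.1 kN/m
FS = 204.1 / 100.0 = 2.040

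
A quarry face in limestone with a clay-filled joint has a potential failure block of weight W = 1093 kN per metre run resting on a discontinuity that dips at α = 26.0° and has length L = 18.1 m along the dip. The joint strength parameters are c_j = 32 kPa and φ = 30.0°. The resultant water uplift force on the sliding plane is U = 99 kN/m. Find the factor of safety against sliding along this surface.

Resolving the block weight along and normal to the plane and applying the Mohr–Coulomb strength on the joint:
N' = W cosα − U = 1093·cos26.0° − 99 = 883.4 kN/m
Driving force T = W sinα = 1093·sin26.0° = 479.1 kN/m
Resisting force R = c_j·L + N'·tanφ = 32·18.1 + 883.4·tan30.0° = 579.2 + 510.0 = 1089.2 kN/m
FS = R / T = 1089.2 / 479.1 = 2.273

FS = 2.27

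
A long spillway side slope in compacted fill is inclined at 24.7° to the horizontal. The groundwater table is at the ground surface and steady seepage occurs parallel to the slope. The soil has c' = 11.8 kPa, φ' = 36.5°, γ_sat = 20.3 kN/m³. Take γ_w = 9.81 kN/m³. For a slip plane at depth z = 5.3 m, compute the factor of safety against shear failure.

FS = 1.12

With seepage parallel to the slope and the water table at the surface, the effective normal stress on the slip plane uses the buoyant unit weight γ' = γ_sat − γ_w while the driving shear stress uses γ_sat:
FS = [c' + γ' z cos²β tanφ'] / [γ_sat z sinβ cosβ]
γ' = 20.3 − 9.81 = 10.49 kN/m³
Numerator = 11.8 + 10.49·5.3·cos²24.7°·tan36.5° = 11.8 + 10.49·5.3·0.8254·0.7400 = 45.756 kPa
Denominator = 20.3·5.3·sin24.7°·cos24.7° = 20.3·5.3·0.4179·0.9085 = 40.845 kPa
FS = 45.756 / 40.845 = 1.120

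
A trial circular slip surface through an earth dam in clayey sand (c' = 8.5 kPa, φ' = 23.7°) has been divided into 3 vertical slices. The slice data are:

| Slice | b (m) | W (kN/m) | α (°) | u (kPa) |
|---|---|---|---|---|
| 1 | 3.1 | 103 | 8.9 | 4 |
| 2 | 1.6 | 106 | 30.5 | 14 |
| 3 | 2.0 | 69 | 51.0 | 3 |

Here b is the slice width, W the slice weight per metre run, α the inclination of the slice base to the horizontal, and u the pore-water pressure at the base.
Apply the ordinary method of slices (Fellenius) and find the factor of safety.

FS = 1.23

Ordinary method of slices: FS = Σ[c'·Δl_i + (W_i cosα_i − u_i·Δl_i)·tanφ'] / Σ W_i sinα_i, with Δl_i = b_i / cosα_i.
Slice 1: Δl = 3.1/cos8.9° = 3.138 m; N'_1 = 103·cos8.9° − 4·3.138 = 89.2; c'Δl = 26.67; W sinα = 15.9
Slice 2: Δl = 1.6/cos30.5° = 1.857 m; N'_2 = 106·cos30.5° − 14·1.857 = 65.3; c'Δl = 15.78; W sinα = 53.8
Slice 3: Δl = 2.0/cos51.0° = 3.178 m; N'_3 = 69·cos51.0° − 3·3.178 = 33.9; c'Δl = 27.01; W sinα = 53.6
Σc'Δl = 69.5 kN/m; ΣN' = 188.4 kN/m; ΣW sinα = 123.4 kN/m
Resisting = 69.5 + 188.4·tan23.7° = 69.5 + 82.7 = 152.2 kN/m
FS = 152.2 / 123.4 = 1.234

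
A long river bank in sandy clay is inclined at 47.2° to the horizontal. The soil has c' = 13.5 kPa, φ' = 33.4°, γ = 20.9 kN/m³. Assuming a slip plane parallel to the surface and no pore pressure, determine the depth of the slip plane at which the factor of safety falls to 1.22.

z = 2.13 m

Setting FS = 1.22 in FS = [c' + γz cos²β tanφ'] / [γz sinβ cosβ] and solving for z:
z = c' / [γ cosβ (FS·sinβ − cosβ·tanφ')]
  = 13.5 / [20.9·cos47.2°·(1.22·sin47.2° − cos47.2°·tan33.4°)]
  = 13.5 / [20.9·0.6794·(1.22·0.7337 − 0.6794·0.6594)]
  = 13.5 / 6.3496 = 2.126 m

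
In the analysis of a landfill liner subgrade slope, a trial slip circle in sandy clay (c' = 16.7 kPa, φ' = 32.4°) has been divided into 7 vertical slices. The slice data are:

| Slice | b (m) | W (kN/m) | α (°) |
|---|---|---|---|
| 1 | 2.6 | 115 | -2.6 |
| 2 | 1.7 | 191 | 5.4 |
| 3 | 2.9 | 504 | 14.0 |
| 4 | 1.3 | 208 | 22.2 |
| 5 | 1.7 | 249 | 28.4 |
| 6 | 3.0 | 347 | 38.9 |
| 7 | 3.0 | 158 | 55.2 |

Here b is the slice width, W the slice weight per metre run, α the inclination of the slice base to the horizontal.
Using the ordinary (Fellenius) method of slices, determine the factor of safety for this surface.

Ordinary method of slices: FS = Σ[c'·Δl_i + (W_i cosα_i)·tanφ'] / Σ W_i sinα_i, with Δl_i = b_i / cosα_i.
Slice 1: Δl = 2.6/cos(-2.6°) = 2.603 m; N'_1 = 115·cos(-2.6°) = 114.9; c'Δl = 43.46; W sinα = -5.2
Slice 2: Δl = 1.7/cos5.4° = 1.708 m; N'_2 = 191·cos5.4° = 190.2; c'Δl = 28.52; W sinα = 18.0
Slice 3: Δl = 2.9/cos14.0° = 2.989 m; N'_3 = 504·cos14.0° = 489.0; c'Δl = 49.91; W sinα = 121.9
Slice 4: Δl = 1.3/cos22.2° = 1.404 m; N'_4 = 208·cos22.2° = 192.6; c'Δl = 23.45; W sinα = 78.6
Slice 5: Δl = 1.7/cos28.4° = 1.933 m; N'_5 = 249·cos28.4° = 219.0; c'Δl = 32.27; W sinα = 118.4
Slice 6: Δl = 3.0/cos38.9° = 3.855 m; N'_6 = 347·cos38.9° = 270.1; c'Δl = 64.38; W sinα = 217.9
Slice 7: Δl = 3.0/cos55.2° = 5.257 m; N'_7 = 158·cos55.2° = 90.2; c'Δl = 87.78; W sinα = 129.7
Σc'Δl = 329.8 kN/m; ΣN' = 1565.9 kN/m; ΣW sinα = 679.4 kN/m
Resisting = 329.8 + 1565.9·tan32.4° = 329.8 + 993.8 = 1323.5 kN/m
FS = 1323.5 / 679.4 = 1.948

FS = 1.95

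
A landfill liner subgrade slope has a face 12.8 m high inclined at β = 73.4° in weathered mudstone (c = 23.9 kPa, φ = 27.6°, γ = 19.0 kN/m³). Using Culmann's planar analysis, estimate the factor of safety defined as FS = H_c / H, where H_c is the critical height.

H_c = (4c/γ) · sinβ cosφ / [1 − cos(β − φ)]
    = (4·23.9/19.0) · sin73.4°·cos27.6° / [1 − cos45.8°]
    = 5.032 · 0.8493 / 0.3028 = 14.11 m
FS = H_c / H = 14.11 / 12.8 = 1.102

FS = 1.10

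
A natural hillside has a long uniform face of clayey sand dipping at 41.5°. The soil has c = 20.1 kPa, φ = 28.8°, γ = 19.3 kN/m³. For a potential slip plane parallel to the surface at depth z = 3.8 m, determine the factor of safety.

For an infinite slope with a slip plane parallel to the surface (no pore pressure): FS = [c + γz cos²β tanφ] / [γz sinβ cosβ].
γz = 19.3·3.8 = 73.34 kN/m²
Numerator = 20.1 + 73.34·cos²41.5°·tan28.8° = 20.1 + 73.34·0.5609·0.5498 = 42.716 kPa
Denominator = 73.34·sin41.5°·cos41.5° = 73.34·0.6626·0.7490 = 36.397 kPa
FS = 42.716 / 36.397 = 1.174

FS = 1.17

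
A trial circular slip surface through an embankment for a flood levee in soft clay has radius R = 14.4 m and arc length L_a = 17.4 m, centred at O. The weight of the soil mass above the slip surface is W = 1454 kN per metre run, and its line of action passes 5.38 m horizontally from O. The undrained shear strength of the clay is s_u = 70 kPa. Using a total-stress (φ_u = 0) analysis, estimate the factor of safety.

Taking moments about the centre O, the resisting moment is provided by the undrained shear strength acting along the arc:
M_R = s_u·L_a·R = 70·17.40·14.4 = 17539.2 kN·m/m
M_D = W·d = 1454·5.38 = 7822.5 kN·m/m
FS = M_R / M_D = 17539.2 / 7822.5 = 2.242

FS = 2.24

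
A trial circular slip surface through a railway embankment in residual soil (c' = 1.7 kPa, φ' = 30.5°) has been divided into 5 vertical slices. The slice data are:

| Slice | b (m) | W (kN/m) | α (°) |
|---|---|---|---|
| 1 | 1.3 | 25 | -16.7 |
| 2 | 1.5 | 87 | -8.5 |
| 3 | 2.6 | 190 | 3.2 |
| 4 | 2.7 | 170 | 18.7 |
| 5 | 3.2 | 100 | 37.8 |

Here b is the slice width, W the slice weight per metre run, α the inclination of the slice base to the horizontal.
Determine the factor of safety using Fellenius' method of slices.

Ordinary method of slices: FS = Σ[c'·Δl_i + (W_i cosα_i)·tanφ'] / Σ W_i sinα_i, with Δl_i = b_i / cosα_i.
Slice 1: Δl = 1.3/cos(-16.7°) = 1.357 m; N'_1 = 25·cos(-16.7°) = 23.9; c'Δl = 2.31; W sinα = -7.2
Slice 2: Δl = 1.5/cos(-8.5°) = 1.517 m; N'_2 = 87·cos(-8.5°) = 86.0; c'Δl = 2.58; W sinα = -12.9
Slice 3: Δl = 2.6/cos3.2° = 2.604 m; N'_3 = 190·cos3.2° = 189.7; c'Δl = 4.43; W sinα = 10.6
Slice 4: Δl = 2.7/cos18.7° = 2.850 m; N'_4 = 170·cos18.7° = 161.0; c'Δl = 4.85; W sinα = 54.5
Slice 5: Δl = 3.2/cos37.8° = 4.050 m; N'_5 = 100·cos37.8° = 79.0; c'Δl = 6.88; W sinα = 61.3
Σc'Δl = 21.0 kN/m; ΣN' = 539.7 kN/m; ΣW sinα = 106.4 kN/m
Resisting = 21.0 + 539.7·tan30.5° = 21.0 + 317.9 = 339.0 kN/m
FS = 339.0 / 106.4 = 3.187

FS = 3.19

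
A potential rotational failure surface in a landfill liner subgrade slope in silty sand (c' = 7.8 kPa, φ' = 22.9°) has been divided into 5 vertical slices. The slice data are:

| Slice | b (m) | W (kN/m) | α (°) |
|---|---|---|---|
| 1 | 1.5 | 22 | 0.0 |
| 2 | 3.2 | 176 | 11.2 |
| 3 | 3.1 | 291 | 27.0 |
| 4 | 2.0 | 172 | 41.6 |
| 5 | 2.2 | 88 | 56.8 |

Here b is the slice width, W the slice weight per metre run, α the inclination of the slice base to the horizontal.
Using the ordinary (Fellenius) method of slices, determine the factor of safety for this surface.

FS = 1.08

Ordinary method of slices: FS = Σ[c'·Δl_i + (W_i cosα_i)·tanφ'] / Σ W_i sinα_i, with Δl_i = b_i / cosα_i.
Slice 1: Δl = 1.5/cos0.0° = 1.500 m; N'_1 = 22·cos0.0° = 22.0; c'Δl = 11.70; W sinα = 0.0
Slice 2: Δl = 3.2/cos11.2° = 3.262 m; N'_2 = 176·cos11.2° = 172.6; c'Δl = 25.44; W sinα = 34.2
Slice 3: Δl = 3.1/cos27.0° = 3.479 m; N'_3 = 291·cos27.0° = 259.3; c'Δl = 27.14; W sinα = 132.1
Slice 4: Δl = 2.0/cos41.6° = 2.675 m; N'_4 = 172·cos41.6° = 128.6; c'Δl = 20.86; W sinα = 114.2
Slice 5: Δl = 2.2/cos56.8° = 4.018 m; N'_5 = 88·cos56.8° = 48.2; c'Δl = 31.34; W sinα = 73.6
Σc'Δl = 116.5 kN/m; ΣN' = 630.7 kN/m; ΣW sinα = 354.1 kN/m
Resisting = 116.5 + 630.7·tan22.9° = 116.5 + 266.4 = 382.9 kN/m
FS = 382.9 / 354.1 = 1.081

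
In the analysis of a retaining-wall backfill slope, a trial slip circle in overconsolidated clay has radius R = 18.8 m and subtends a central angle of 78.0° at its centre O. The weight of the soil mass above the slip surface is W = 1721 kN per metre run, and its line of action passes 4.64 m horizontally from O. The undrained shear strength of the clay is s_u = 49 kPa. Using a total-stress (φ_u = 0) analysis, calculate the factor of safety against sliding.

FS = 2.95

Taking moments about the centre O, the resisting moment is provided by the undrained shear strength acting along the arc:
Arc length L_a = R·θ = 18.8·(78.0°·π/180) = 18.8·1.3614 = 25.59 m
M_R = s_u·L_a·R = 49·25.59·18.8 = 23576.7 kN·m/m
M_D = W·d = 1721·4.64 = 7985.4 kN·m/m
FS = M_R / M_D = 23576.7 / 7985.4 = 2.952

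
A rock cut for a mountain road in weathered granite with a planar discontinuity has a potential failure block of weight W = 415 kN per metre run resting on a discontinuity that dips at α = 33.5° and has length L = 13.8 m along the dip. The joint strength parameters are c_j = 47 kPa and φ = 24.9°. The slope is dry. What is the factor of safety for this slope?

FS = 3.53

Resolving the block weight along and normal to the plane and applying the Mohr–Coulomb strength on the joint:
N' = W cosα = 415·cos33.5° = 346.1 kN/m
Driving force T = W sinα = 415·sin33.5° = 229.1 kN/m
Resisting force R = c_j·L + N'·tanφ = 47·13.8 + 346.1·tan24.9° = 648.6 + 160.6 = 809.2 kN/m
FS = R / T = 809.2 / 229.1 = 3.533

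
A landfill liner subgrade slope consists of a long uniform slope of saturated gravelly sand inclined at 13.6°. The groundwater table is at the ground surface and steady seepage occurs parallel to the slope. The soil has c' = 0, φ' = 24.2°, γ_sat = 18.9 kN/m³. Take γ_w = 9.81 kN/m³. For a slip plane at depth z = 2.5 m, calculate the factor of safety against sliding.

With seepage parallel to the slope and the water table at the surface, the effective normal stress on the slip plane uses the buoyant unit weight γ' = γ_sat − γ_w while the driving shear stress uses γ_sat:
FS = [c' + γ' z cos²β tanφ'] / [γ_sat z sinβ cosβ]
(For c' = 0 this reduces to FS = (γ'/γ_sat)·tanφ'/tanβ.)
γ' = 18.9 − 9.81 = 9.09 kN/m³
Numerator = 0.0 + 9.09·2.5·cos²13.6°·tan24.2° = 0.0 + 9.09·2.5·0.9447·0.4494 = 9.648 kPa
Denominator = 18.9·2.5·sin13.6°·cos13.6° = 18.9·2.5·0.2351·0.9720 = 10.799 kPa
FS = 9.648 / 10.799 = 0.893

FS = 0.89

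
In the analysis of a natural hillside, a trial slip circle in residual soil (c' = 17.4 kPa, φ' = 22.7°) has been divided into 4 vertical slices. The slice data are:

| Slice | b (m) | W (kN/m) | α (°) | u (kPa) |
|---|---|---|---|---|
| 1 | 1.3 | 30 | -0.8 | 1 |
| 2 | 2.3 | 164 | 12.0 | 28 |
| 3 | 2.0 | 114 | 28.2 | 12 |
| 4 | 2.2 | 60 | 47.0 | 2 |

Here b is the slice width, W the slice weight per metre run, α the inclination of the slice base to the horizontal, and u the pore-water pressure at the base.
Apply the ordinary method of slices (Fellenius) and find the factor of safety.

FS = 1.95

Ordinary method of slices: FS = Σ[c'·Δl_i + (W_i cosα_i − u_i·Δl_i)·tanφ'] / Σ W_i sinα_i, with Δl_i = b_i / cosα_i.
Slice 1: Δl = 1.3/cos(-0.8°) = 1.300 m; N'_1 = 30·cos(-0.8°) − 1·1.300 = 28.7; c'Δl = 22.62; W sinα = -0.4
Slice 2: Δl = 2.3/cos12.0° = 2.351 m; N'_2 = 164·cos12.0° − 28·2.351 = 94.6; c'Δl = 40.91; W sinα = 34.1
Slice 3: Δl = 2.0/cos28.2° = 2.269 m; N'_3 = 114·cos28.2° − 12·2.269 = 73.2; c'Δl = 39.49; W sinα = 53.9
Slice 4: Δl = 2.2/cos47.0° = 3.226 m; N'_4 = 60·cos47.0° − 2·3.226 = 34.5; c'Δl = 56.13; W sinα = 43.9
Σc'Δl = 159.2 kN/m; ΣN' = 231.0 kN/m; ΣW sinα = 131.4 kN/m
Resisting = 159.2 + 231.0·tan22.7° = 159.2 + 96.6 = 255.8 kN/m
FS = 255.8 / 131.4 = 1.946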